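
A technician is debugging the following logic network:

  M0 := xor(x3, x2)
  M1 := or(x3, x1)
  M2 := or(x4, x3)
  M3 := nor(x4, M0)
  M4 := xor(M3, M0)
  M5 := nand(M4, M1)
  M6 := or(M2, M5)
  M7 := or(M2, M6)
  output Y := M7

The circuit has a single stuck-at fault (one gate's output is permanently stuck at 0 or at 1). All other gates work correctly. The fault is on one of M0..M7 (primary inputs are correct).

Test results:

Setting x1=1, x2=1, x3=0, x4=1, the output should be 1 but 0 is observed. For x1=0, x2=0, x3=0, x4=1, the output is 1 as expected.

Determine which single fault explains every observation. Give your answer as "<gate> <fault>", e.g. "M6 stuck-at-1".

Fault-free values for test 1 (x1=1, x2=1, x3=0, x4=1): M0=1, M1=1, M2=1, M3=0, M4=1, M5=0, M6=1, M7=1, giving Y=1. Observed 0.
Test 1: faults giving observed 0 are {M2 stuck-at-0, M7 stuck-at-0}.
Test 2 (x1=0, x2=0, x3=0, x4=1): fault-free M0=0, M1=0, M2=1, M3=0, M4=0, M5=1, M6=1, M7=1 → 1; observed 1. Eliminates M7 stuck-at-0.
Only M2 stuck-at-0 is consistent with every test.

M2 stuck-at-0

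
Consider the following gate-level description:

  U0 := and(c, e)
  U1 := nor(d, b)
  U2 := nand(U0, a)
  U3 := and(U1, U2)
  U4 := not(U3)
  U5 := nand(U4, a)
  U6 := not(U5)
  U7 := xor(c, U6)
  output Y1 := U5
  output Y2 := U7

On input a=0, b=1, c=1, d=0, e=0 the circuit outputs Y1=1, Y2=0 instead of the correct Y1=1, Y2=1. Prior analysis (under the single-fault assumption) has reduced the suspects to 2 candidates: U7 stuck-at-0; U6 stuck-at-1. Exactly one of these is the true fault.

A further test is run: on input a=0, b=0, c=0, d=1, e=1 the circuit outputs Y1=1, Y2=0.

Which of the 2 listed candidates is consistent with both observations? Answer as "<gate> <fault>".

U7 stuck-at-0

Evaluate each candidate on input a=0, b=0, c=0, d=1, e=1:
  U7 stuck-at-0: U0=0, U1=0, U2=1, U3=0, U4=1, U5=1, U6=0, U7=0 [stuck-at-0] → Y1=1, Y2=0 — matches
  U6 stuck-at-1: U0=0, U1=0, U2=1, U3=0, U4=1, U5=1, U6=1 [stuck-at-1], U7=1 → Y1=1, Y2=1 — eliminated
Only U7 stuck-at-0 reproduces the observed Y1=1, Y2=0.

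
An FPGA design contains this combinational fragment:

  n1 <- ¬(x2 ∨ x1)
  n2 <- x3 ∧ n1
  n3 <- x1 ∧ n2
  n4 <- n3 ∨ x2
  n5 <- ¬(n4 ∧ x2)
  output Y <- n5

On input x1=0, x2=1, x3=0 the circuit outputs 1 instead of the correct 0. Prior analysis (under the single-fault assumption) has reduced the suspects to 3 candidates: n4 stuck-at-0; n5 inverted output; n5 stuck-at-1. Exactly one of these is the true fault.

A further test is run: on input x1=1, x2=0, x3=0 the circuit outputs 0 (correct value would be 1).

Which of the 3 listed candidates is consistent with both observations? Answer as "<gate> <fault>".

n5 inverted output

Evaluate each candidate on input x1=1, x2=0, x3=0:
  n4 stuck-at-0: n1=0, n2=0, n3=0, n4=0 [stuck-at-0], n5=1 → 1 — eliminated
  n5 inverted output: n1=0, n2=0, n3=0, n4=0, n5=0 [inverted output] → 0 — matches
  n5 stuck-at-1: n1=0, n2=0, n3=0, n4=0, n5=1 [stuck-at-1] → 1 — eliminated
Only n5 inverted output reproduces the observed 0.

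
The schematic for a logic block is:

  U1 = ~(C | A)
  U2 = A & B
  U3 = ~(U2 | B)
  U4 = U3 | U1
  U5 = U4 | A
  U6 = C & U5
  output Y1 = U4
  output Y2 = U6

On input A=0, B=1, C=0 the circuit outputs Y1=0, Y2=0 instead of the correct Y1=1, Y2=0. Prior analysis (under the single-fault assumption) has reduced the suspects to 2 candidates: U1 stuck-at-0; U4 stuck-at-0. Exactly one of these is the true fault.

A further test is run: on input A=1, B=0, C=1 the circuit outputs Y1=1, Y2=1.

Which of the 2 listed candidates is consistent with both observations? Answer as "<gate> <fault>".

Evaluate each candidate on input A=1, B=0, C=1:
  U1 stuck-at-0: U1=0 [stuck-at-0], U2=0, U3=1, U4=1, U5=1, U6=1 → Y1=1, Y2=1 — matches
  U4 stuck-at-0: U1=0, U2=0, U3=1, U4=0 [stuck-at-0], U5=1, U6=1 → Y1=0, Y2=1 — eliminated
Only U1 stuck-at-0 reproduces the observed Y1=1, Y2=1.

U1 stuck-at-0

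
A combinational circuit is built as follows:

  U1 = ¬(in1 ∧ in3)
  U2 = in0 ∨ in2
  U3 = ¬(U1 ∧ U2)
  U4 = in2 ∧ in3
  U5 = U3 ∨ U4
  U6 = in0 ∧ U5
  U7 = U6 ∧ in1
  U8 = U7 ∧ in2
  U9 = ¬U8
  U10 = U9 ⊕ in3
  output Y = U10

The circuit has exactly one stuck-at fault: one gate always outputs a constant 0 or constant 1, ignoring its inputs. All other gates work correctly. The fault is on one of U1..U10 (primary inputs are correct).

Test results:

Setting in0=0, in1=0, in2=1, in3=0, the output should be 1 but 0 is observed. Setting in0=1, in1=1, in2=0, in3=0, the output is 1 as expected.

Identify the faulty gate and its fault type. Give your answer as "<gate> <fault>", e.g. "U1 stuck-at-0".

Fault-free values for test 1 (in0=0, in1=0, in2=1, in3=0): U1=1, U2=1, U3=0, U4=0, U5=0, U6=0, U7=0, U8=0, U9=1, U10=1, giving Y=1. Observed 0.
Test 1: faults giving observed 0 are {U7 stuck-at-1, U8 stuck-at-1, U9 stuck-at-0, U10 stuck-at-0}.
Test 2 (in0=1, in1=1, in2=0, in3=0): fault-free U1=1, U2=1, U3=0, U4=0, U5=0, U6=0, U7=0, U8=0, U9=1, U10=1 → 1; observed 1. Eliminates U8 stuck-at-1, U9 stuck-at-0, U10 stuck-at-0.
Only U7 stuck-at-1 is consistent with every test.

U7 stuck-at-1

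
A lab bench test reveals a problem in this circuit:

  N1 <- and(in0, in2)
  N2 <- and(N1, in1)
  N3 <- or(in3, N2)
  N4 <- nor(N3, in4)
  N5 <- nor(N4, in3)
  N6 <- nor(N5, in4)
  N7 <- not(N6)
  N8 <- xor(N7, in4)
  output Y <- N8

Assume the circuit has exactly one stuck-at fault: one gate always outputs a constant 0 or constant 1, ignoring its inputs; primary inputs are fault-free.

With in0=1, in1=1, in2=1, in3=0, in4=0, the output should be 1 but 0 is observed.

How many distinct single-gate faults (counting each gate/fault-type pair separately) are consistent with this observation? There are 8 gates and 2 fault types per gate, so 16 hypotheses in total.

8

Fault-free: N1=1, N2=1, N3=1, N4=0, N5=1, N6=0, N7=1, N8=1 → 1. Observed 0.
  N1: stuck-at-0 ✓; others ✗
  N2: stuck-at-0 ✓; others ✗
  N3: stuck-at-0 ✓; others ✗
  N4: stuck-at-1 ✓; others ✗
  N5: stuck-at-0 ✓; others ✗
  N6: stuck-at-1 ✓; others ✗
  N7: stuck-at-0 ✓; others ✗
  N8: stuck-at-0 ✓; others ✗
Consistent faults: {N1 stuck-at-0, N2 stuck-at-0, N3 stuck-at-0, N4 stuck-at-1, N5 stuck-at-0, N6 stuck-at-1, N7 stuck-at-0, N8 stuck-at-0} — 8 in all.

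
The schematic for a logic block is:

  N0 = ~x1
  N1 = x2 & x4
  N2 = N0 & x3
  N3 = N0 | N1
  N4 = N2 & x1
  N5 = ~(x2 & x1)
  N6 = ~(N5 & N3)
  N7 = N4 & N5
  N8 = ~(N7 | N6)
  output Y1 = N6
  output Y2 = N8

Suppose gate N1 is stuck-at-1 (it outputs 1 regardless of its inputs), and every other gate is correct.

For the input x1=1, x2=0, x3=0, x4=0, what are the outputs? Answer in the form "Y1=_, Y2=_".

Propagate with N1 forced: N0=0, N1=1 [stuck-at-1], N2=0, N3=1, N4=0, N5=1, N6=0, N7=0, N8=1.
So the outputs are Y1=0, Y2=1. (Without the fault they would be Y1=1, Y2=0.)

Y1=0, Y2=1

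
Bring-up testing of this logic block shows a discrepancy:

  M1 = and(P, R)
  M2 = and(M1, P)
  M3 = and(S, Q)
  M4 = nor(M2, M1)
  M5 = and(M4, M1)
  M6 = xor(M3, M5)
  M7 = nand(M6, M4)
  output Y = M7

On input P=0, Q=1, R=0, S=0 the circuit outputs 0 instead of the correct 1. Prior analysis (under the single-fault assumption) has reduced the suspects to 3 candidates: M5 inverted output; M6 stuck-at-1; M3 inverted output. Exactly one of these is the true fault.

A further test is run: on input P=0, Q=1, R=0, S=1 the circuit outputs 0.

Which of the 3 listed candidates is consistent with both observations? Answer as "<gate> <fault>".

M6 stuck-at-1

Evaluate each candidate on input P=0, Q=1, R=0, S=1:
  M5 inverted output: M1=0, M2=0, M3=1, M4=1, M5=1 [inverted output], M6=0, M7=1 → 1 — eliminated
  M6 stuck-at-1: M1=0, M2=0, M3=1, M4=1, M5=0, M6=1 [stuck-at-1], M7=0 → 0 — matches
  M3 inverted output: M1=0, M2=0, M3=0 [inverted output], M4=1, M5=0, M6=0, M7=1 → 1 — eliminated
Only M6 stuck-at-1 reproduces the observed 0.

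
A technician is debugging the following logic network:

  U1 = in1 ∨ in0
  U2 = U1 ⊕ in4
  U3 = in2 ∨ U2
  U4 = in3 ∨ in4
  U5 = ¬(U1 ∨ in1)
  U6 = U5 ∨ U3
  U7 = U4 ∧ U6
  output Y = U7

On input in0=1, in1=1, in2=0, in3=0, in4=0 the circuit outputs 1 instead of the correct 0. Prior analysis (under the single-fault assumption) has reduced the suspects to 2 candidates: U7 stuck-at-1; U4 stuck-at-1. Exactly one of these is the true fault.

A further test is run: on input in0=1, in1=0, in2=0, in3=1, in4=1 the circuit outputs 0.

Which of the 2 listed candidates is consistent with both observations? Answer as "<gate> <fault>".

Evaluate each candidate on input in0=1, in1=0, in2=0, in3=1, in4=1:
  U7 stuck-at-1: U1=1, U2=0, U3=0, U4=1, U5=0, U6=0, U7=1 [stuck-at-1] → 1 — eliminated
  U4 stuck-at-1: U1=1, U2=0, U3=0, U4=1 [stuck-at-1], U5=0, U6=0, U7=0 → 0 — matches
Only U4 stuck-at-1 reproduces the observed 0.

U4 stuck-at-1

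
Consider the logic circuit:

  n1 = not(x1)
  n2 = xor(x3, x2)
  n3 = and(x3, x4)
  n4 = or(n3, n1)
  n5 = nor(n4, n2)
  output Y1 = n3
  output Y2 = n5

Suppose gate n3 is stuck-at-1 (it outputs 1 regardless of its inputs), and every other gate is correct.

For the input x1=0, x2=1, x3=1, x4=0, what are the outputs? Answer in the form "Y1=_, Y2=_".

Y1=1, Y2=0

Propagate with n3 forced: n1=1, n2=0, n3=1 [stuck-at-1], n4=1, n5=0.
So the outputs are Y1=1, Y2=0. (Without the fault they would be Y1=0, Y2=0.)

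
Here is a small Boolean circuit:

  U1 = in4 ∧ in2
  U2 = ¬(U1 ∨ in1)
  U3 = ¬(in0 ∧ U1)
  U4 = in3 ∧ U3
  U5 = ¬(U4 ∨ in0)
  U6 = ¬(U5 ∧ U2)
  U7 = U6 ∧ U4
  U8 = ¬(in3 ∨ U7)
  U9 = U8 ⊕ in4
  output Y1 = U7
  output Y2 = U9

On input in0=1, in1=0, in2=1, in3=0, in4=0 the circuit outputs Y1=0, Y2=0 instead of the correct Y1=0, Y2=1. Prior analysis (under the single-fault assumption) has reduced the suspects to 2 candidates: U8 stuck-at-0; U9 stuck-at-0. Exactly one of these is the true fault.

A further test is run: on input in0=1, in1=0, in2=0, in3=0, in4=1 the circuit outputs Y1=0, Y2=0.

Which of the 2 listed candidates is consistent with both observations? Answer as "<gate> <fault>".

Evaluate each candidate on input in0=1, in1=0, in2=0, in3=0, in4=1:
  U8 stuck-at-0: U1=0, U2=1, U3=1, U4=0, U5=0, U6=1, U7=0, U8=0 [stuck-at-0], U9=1 → Y1=0, Y2=1 — eliminated
  U9 stuck-at-0: U1=0, U2=1, U3=1, U4=0, U5=0, U6=1, U7=0, U8=1, U9=0 [stuck-at-0] → Y1=0, Y2=0 — matches
Only U9 stuck-at-0 reproduces the observed Y1=0, Y2=0.

U9 stuck-at-0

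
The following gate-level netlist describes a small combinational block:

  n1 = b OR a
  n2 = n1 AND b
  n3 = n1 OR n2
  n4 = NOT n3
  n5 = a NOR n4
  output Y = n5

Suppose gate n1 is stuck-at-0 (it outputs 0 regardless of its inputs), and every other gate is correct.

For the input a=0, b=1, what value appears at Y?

Propagate with n1 forced: n1=0 [stuck-at-0], n2=0, n3=0, n4=1, n5=0.
So Y = 0. (Without the fault it would be 1.)

0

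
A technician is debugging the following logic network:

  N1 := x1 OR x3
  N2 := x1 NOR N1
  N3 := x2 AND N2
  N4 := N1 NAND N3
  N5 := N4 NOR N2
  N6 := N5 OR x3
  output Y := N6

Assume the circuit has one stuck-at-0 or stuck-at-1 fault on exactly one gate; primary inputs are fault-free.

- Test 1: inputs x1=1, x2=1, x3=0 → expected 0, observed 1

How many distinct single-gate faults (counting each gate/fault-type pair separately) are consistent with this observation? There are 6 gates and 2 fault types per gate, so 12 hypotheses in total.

4

Fault-free: N1=1, N2=0, N3=0, N4=1, N5=0, N6=0 → 0. Observed 1.
  N1 stuck-at-0: output 0 ✗
  N1 stuck-at-1: output 0 ✗
  N2 stuck-at-0: output 0 ✗
  N2 stuck-at-1: output 0 ✗
  N3 stuck-at-0: output 0 ✗
  N3 stuck-at-1: output 1 ✓
  N4 stuck-at-0: output 1 ✓
  N4 stuck-at-1: output 0 ✗
  N5 stuck-at-0: output 0 ✗
  N5 stuck-at-1: output 1 ✓
  N6 stuck-at-0: output 0 ✗
  N6 stuck-at-1: output 1 ✓
Consistent faults: {N3 stuck-at-1, N4 stuck-at-0, N5 stuck-at-1, N6 stuck-at-1} — 4 in all.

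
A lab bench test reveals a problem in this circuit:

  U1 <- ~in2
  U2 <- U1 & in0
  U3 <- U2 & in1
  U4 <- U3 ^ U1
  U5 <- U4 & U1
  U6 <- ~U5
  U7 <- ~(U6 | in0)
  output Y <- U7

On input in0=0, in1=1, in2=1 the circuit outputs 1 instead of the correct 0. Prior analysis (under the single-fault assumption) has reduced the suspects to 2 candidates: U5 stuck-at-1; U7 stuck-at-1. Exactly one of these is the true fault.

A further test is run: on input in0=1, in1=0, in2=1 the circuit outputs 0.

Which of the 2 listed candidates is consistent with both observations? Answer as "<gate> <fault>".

U5 stuck-at-1

Evaluate each candidate on input in0=1, in1=0, in2=1:
  U5 stuck-at-1: U1=0, U2=0, U3=0, U4=0, U5=1 [stuck-at-1], U6=0, U7=0 → 0 — matches
  U7 stuck-at-1: U1=0, U2=0, U3=0, U4=0, U5=0, U6=1, U7=1 [stuck-at-1] → 1 — eliminated
Only U5 stuck-at-1 reproduces the observed 0.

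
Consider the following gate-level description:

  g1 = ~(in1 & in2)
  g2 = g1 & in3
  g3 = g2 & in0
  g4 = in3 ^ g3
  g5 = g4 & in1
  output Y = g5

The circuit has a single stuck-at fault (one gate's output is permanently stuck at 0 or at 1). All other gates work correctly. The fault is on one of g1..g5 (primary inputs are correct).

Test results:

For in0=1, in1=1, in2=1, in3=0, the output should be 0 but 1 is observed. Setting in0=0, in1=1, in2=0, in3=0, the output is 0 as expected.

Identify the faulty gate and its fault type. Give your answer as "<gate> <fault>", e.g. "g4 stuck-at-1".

g2 stuck-at-1

Fault-free values for test 1 (in0=1, in1=1, in2=1, in3=0): g1=0, g2=0, g3=0, g4=0, g5=0, giving Y=0. Observed 1.
Test 1: faults giving observed 1 are {g2 stuck-at-1, g3 stuck-at-1, g4 stuck-at-1, g5 stuck-at-1}.
Test 2 (in0=0, in1=1, in2=0, in3=0): fault-free g1=1, g2=0, g3=0, g4=0, g5=0 → 0; observed 0. Eliminates g3 stuck-at-1, g4 stuck-at-1, g5 stuck-at-1.
Only g2 stuck-at-1 is consistent with every test.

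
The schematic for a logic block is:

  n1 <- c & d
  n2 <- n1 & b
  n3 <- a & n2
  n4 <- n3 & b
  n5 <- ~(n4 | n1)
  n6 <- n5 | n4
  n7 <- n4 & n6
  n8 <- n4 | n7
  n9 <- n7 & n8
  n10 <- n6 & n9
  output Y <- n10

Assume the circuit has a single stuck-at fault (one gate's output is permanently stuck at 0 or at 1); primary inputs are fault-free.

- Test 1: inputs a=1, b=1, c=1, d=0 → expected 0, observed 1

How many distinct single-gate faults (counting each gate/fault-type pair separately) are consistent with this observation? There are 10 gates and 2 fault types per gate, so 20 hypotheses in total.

Fault-free: n1=0, n2=0, n3=0, n4=0, n5=1, n6=1, n7=0, n8=0, n9=0, n10=0 → 0. Observed 1.
  n1: stuck-at-1 ✓; others ✗
  n2: stuck-at-1 ✓; others ✗
  n3: stuck-at-1 ✓; others ✗
  n4: stuck-at-1 ✓; others ✗
  n5: none of the 2 fault types match ✗
  n6: none of the 2 fault types match ✗
  n7: stuck-at-1 ✓; others ✗
  n8: none of the 2 fault types match ✗
  n9: stuck-at-1 ✓; others ✗
  n10: stuck-at-1 ✓; others ✗
Consistent faults: {n1 stuck-at-1, n2 stuck-at-1, n3 stuck-at-1, n4 stuck-at-1, n7 stuck-at-1, n9 stuck-at-1, n10 stuck-at-1} — 7 in all.

7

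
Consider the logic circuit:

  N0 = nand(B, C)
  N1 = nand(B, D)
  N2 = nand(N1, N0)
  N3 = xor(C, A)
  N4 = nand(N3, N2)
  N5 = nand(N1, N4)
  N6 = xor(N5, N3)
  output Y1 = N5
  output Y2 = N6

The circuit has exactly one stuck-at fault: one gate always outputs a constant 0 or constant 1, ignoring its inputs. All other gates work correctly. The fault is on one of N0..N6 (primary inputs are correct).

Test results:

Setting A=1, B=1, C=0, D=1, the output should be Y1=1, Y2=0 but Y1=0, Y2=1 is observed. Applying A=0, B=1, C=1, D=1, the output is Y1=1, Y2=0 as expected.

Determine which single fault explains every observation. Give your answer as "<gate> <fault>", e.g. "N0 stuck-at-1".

Fault-free values for test 1 (A=1, B=1, C=0, D=1): N0=1, N1=0, N2=1, N3=1, N4=0, N5=1, N6=0, giving Y1=1, Y2=0. Observed Y1=0, Y2=1.
Test 1: faults giving observed Y1=0, Y2=1 are {N1 stuck-at-1, N5 stuck-at-0}.
Test 2 (A=0, B=1, C=1, D=1): fault-free N0=0, N1=0, N2=1, N3=1, N4=0, N5=1, N6=0 → Y1=1, Y2=0; observed Y1=1, Y2=0. Eliminates N5 stuck-at-0.
Only N1 stuck-at-1 is consistent with every test.

N1 stuck-at-1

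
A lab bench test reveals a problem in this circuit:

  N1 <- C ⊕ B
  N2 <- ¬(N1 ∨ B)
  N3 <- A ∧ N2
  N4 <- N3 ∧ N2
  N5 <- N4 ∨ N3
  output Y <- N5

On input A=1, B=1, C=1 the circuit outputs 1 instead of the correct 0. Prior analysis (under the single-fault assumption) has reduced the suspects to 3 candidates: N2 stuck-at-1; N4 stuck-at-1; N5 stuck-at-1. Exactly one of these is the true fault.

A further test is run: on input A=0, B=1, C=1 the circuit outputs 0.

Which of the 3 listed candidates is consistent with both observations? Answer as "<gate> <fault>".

N2 stuck-at-1

Evaluate each candidate on input A=0, B=1, C=1:
  N2 stuck-at-1: N1=0, N2=1 [stuck-at-1], N3=0, N4=0, N5=0 → 0 — matches
  N4 stuck-at-1: N1=0, N2=0, N3=0, N4=1 [stuck-at-1], N5=1 → 1 — eliminated
  N5 stuck-at-1: N1=0, N2=0, N3=0, N4=0, N5=1 [stuck-at-1] → 1 — eliminated
Only N2 stuck-at-1 reproduces the observed 0.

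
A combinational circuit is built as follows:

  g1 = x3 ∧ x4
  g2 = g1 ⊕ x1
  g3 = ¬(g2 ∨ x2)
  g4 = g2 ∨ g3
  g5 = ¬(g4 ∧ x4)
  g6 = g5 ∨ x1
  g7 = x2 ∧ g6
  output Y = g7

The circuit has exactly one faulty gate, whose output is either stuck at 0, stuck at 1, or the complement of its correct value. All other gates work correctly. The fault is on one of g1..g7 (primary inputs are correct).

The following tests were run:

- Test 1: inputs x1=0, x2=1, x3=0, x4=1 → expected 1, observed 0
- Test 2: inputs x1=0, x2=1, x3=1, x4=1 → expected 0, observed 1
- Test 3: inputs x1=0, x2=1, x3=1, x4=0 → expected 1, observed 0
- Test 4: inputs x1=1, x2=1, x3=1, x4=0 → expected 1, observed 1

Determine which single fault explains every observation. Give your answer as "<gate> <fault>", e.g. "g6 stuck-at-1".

g5 inverted output

Fault-free values for test 1 (x1=0, x2=1, x3=0, x4=1): g1=0, g2=0, g3=0, g4=0, g5=1, g6=1, g7=1, giving Y=1. Observed 0.
Test 1: faults giving observed 0 are {g1 stuck-at-1, g1 inverted output, g2 stuck-at-1, g2 inverted output, g3 stuck-at-1, g3 inverted output, g4 stuck-at-1, g4 inverted output, g5 stuck-at-0, g5 inverted output, g6 stuck-at-0, g6 inverted output, g7 stuck-at-0, g7 inverted output}.
Test 2 (x1=0, x2=1, x3=1, x4=1): fault-free g1=1, g2=1, g3=0, g4=1, g5=0, g6=0, g7=0 → 0; observed 1. Eliminates g1 stuck-at-1, g2 stuck-at-1, g3 stuck-at-1, g3 inverted output, g4 stuck-at-1, g5 stuck-at-0, g6 stuck-at-0, g7 stuck-at-0.
Test 3 (x1=0, x2=1, x3=1, x4=0): fault-free g1=0, g2=0, g3=0, g4=0, g5=1, g6=1, g7=1 → 1; observed 0. Eliminates g1 inverted output, g2 inverted output, g4 inverted output.
Test 4 (x1=1, x2=1, x3=1, x4=0): fault-free g1=0, g2=1, g3=0, g4=1, g5=1, g6=1, g7=1 → 1; observed 1. Eliminates g6 inverted output, g7 inverted output.
Only g5 inverted output is consistent with every test.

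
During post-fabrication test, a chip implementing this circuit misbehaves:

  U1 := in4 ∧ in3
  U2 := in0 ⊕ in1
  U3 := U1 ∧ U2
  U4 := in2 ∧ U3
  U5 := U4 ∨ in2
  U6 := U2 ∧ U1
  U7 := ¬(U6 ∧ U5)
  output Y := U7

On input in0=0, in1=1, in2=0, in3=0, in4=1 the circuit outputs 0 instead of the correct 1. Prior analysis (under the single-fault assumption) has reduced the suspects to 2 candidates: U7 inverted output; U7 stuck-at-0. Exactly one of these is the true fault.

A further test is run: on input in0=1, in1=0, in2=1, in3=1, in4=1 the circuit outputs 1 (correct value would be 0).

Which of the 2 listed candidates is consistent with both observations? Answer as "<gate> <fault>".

Evaluate each candidate on input in0=1, in1=0, in2=1, in3=1, in4=1:
  U7 inverted output: U1=1, U2=1, U3=1, U4=1, U5=1, U6=1, U7=1 [inverted output] → 1 — matches
  U7 stuck-at-0: U1=1, U2=1, U3=1, U4=1, U5=1, U6=1, U7=0 [stuck-at-0] → 0 — eliminated
Only U7 inverted output reproduces the observed 1.

U7 inverted output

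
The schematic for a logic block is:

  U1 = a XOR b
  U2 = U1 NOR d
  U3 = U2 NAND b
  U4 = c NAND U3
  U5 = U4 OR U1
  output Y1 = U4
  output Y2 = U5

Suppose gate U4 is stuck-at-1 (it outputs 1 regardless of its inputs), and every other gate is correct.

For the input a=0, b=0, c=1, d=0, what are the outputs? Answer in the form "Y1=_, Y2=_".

Y1=1, Y2=1

Propagate with U4 forced: U1=0, U2=1, U3=1, U4=1 [stuck-at-1], U5=1.
So the outputs are Y1=1, Y2=1. (Without the fault they would be Y1=0, Y2=0.)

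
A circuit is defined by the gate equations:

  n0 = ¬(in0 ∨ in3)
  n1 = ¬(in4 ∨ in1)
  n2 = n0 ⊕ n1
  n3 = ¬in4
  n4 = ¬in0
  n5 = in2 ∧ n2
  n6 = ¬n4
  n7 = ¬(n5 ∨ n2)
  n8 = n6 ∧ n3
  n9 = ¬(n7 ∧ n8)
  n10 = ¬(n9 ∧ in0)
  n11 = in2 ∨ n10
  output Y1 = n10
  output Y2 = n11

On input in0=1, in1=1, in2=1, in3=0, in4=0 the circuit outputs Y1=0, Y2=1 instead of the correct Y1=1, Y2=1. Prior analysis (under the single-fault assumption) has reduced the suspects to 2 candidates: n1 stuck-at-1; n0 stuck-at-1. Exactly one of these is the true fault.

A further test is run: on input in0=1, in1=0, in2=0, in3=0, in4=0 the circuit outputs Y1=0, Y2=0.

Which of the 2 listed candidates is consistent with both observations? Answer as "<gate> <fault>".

Evaluate each candidate on input in0=1, in1=0, in2=0, in3=0, in4=0:
  n1 stuck-at-1: n0=0, n1=1 [stuck-at-1], n2=1, n3=1, n4=0, n5=0, n6=1, n7=0, n8=1, n9=1, n10=0, n11=0 → Y1=0, Y2=0 — matches
  n0 stuck-at-1: n0=1 [stuck-at-1], n1=1, n2=0, n3=1, n4=0, n5=0, n6=1, n7=1, n8=1, n9=0, n10=1, n11=1 → Y1=1, Y2=1 — eliminated
Only n1 stuck-at-1 reproduces the observed Y1=0, Y2=0.

n1 stuck-at-1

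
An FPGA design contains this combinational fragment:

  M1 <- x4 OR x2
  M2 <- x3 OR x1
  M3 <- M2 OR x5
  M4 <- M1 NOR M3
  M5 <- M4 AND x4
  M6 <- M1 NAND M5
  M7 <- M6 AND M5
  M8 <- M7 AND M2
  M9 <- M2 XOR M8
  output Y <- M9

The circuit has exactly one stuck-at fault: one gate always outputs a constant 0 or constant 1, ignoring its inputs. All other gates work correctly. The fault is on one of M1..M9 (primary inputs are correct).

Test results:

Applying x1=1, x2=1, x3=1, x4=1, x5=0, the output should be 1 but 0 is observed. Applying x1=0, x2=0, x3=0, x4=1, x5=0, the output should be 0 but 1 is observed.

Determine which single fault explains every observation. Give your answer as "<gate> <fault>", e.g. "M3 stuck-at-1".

Fault-free values for test 1 (x1=1, x2=1, x3=1, x4=1, x5=0): M1=1, M2=1, M3=1, M4=0, M5=0, M6=1, M7=0, M8=0, M9=1, giving Y=1. Observed 0.
Test 1: faults giving observed 0 are {M2 stuck-at-0, M7 stuck-at-1, M8 stuck-at-1, M9 stuck-at-0}.
Test 2 (x1=0, x2=0, x3=0, x4=1, x5=0): fault-free M1=1, M2=0, M3=0, M4=0, M5=0, M6=1, M7=0, M8=0, M9=0 → 0; observed 1. Eliminates M2 stuck-at-0, M7 stuck-at-1, M9 stuck-at-0.
Only M8 stuck-at-1 is consistent with every test.

M8 stuck-at-1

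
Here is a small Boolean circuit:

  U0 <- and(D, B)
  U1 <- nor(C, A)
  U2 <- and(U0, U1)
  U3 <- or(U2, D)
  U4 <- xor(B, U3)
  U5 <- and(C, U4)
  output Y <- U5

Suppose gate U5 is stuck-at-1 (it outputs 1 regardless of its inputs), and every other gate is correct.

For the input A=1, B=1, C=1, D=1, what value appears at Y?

1

Propagate with U5 forced: U0=1, U1=0, U2=0, U3=1, U4=0, U5=1 [stuck-at-1].
So Y = 1. (Without the fault it would be 0.)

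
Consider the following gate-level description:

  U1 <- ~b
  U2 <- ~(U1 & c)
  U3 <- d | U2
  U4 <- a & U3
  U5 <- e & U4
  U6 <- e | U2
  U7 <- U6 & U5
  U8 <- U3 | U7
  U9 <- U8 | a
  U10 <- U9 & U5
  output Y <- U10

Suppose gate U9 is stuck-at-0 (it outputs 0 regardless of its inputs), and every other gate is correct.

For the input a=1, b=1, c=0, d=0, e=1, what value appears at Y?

0

Propagate with U9 forced: U1=0, U2=1, U3=1, U4=1, U5=1, U6=1, U7=1, U8=1, U9=0 [stuck-at-0], U10=0.
So Y = 0. (Without the fault it would be 1.)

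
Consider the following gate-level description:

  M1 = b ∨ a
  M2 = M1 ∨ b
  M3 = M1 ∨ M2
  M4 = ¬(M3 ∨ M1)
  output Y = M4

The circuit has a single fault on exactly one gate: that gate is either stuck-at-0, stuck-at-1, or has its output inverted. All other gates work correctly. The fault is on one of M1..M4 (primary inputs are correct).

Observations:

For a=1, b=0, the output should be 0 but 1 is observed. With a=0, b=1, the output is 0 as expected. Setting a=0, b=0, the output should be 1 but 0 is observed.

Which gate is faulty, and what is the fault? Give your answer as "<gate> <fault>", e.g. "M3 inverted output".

M1 inverted output

Fault-free values for test 1 (a=1, b=0): M1=1, M2=1, M3=1, M4=0, giving Y=0. Observed 1.
Test 1: faults giving observed 1 are {M1 stuck-at-0, M1 inverted output, M4 stuck-at-1, M4 inverted output}.
Test 2 (a=0, b=1): fault-free M1=1, M2=1, M3=1, M4=0 → 0; observed 0. Eliminates M4 stuck-at-1, M4 inverted output.
Test 3 (a=0, b=0): fault-free M1=0, M2=0, M3=0, M4=1 → 1; observed 0. Eliminates M1 stuck-at-0.
Only M1 inverted output is consistent with every test.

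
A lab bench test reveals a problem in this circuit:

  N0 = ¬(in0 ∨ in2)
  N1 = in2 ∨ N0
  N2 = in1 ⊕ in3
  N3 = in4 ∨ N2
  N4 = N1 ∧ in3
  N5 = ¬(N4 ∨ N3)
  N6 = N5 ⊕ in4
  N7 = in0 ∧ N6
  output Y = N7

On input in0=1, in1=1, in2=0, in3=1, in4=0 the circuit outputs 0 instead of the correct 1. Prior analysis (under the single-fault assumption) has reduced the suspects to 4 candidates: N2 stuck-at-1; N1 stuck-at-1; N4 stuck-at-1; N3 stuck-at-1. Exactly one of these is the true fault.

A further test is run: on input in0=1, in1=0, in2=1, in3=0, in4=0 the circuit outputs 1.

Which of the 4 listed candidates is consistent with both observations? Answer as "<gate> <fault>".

N1 stuck-at-1

Evaluate each candidate on input in0=1, in1=0, in2=1, in3=0, in4=0:
  N2 stuck-at-1: N0=0, N1=1, N2=1 [stuck-at-1], N3=1, N4=0, N5=0, N6=0, N7=0 → 0 — eliminated
  N1 stuck-at-1: N0=0, N1=1 [stuck-at-1], N2=0, N3=0, N4=0, N5=1, N6=1, N7=1 → 1 — matches
  N4 stuck-at-1: N0=0, N1=1, N2=0, N3=0, N4=1 [stuck-at-1], N5=0, N6=0, N7=0 → 0 — eliminated
  N3 stuck-at-1: N0=0, N1=1, N2=0, N3=1 [stuck-at-1], N4=0, N5=0, N6=0, N7=0 → 0 — eliminated
Only N1 stuck-at-1 reproduces the observed 1.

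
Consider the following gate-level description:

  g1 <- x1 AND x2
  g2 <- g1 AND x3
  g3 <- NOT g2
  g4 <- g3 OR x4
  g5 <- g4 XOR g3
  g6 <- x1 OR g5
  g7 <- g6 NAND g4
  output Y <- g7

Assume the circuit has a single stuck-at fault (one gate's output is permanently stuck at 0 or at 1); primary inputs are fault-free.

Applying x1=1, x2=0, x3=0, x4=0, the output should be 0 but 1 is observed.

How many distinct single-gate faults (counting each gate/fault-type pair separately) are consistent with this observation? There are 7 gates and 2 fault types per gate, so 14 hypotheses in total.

5

Fault-free: g1=0, g2=0, g3=1, g4=1, g5=0, g6=1, g7=0 → 0. Observed 1.
  g1 stuck-at-0: output 0 ✗
  g1 stuck-at-1: output 0 ✗
  g2 stuck-at-0: output 0 ✗
  g2 stuck-at-1: output 1 ✓
  g3 stuck-at-0: output 1 ✓
  g3 stuck-at-1: output 0 ✗
  g4 stuck-at-0: output 1 ✓
  g4 stuck-at-1: output 0 ✗
  g5 stuck-at-0: output 0 ✗
  g5 stuck-at-1: output 0 ✗
  g6 stuck-at-0: output 1 ✓
  g6 stuck-at-1: output 0 ✗
  g7 stuck-at-0: output 0 ✗
  g7 stuck-at-1: output 1 ✓
Consistent faults: {g2 stuck-at-1, g3 stuck-at-0, g4 stuck-at-0, g6 stuck-at-0, g7 stuck-at-1} — 5 in all.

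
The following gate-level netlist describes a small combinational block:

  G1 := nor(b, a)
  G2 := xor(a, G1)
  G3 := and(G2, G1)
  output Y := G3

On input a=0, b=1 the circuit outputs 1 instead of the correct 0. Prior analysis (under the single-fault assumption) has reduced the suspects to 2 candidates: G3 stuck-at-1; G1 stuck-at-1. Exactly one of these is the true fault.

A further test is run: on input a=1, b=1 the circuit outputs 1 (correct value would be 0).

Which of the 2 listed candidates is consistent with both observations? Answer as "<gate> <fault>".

G3 stuck-at-1

Evaluate each candidate on input a=1, b=1:
  G3 stuck-at-1: G1=0, G2=1, G3=1 [stuck-at-1] → 1 — matches
  G1 stuck-at-1: G1=1 [stuck-at-1], G2=0, G3=0 → 0 — eliminated
Only G3 stuck-at-1 reproduces the observed 1.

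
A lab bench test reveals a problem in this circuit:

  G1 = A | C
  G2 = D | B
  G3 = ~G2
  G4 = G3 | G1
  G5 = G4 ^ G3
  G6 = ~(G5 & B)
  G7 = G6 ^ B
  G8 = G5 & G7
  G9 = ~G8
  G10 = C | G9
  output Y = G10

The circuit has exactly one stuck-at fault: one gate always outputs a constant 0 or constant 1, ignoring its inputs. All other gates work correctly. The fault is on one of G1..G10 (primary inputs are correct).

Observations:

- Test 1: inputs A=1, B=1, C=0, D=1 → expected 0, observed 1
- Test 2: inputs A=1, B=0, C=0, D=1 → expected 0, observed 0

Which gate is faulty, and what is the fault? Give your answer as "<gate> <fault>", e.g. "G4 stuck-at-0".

Fault-free values for test 1 (A=1, B=1, C=0, D=1): G1=1, G2=1, G3=0, G4=1, G5=1, G6=0, G7=1, G8=1, G9=0, G10=0, giving Y=0. Observed 1.
Test 1: faults giving observed 1 are {G1 stuck-at-0, G2 stuck-at-0, G3 stuck-at-1, G4 stuck-at-0, G5 stuck-at-0, G6 stuck-at-1, G7 stuck-at-0, G8 stuck-at-0, G9 stuck-at-1, G10 stuck-at-1}.
Test 2 (A=1, B=0, C=0, D=1): fault-free G1=1, G2=1, G3=0, G4=1, G5=1, G6=1, G7=1, G8=1, G9=0, G10=0 → 0; observed 0. Eliminates G1 stuck-at-0, G2 stuck-at-0, G3 stuck-at-1, G4 stuck-at-0, G5 stuck-at-0, G7 stuck-at-0, G8 stuck-at-0, G9 stuck-at-1, G10 stuck-at-1.
Only G6 stuck-at-1 is consistent with every test.

G6 stuck-at-1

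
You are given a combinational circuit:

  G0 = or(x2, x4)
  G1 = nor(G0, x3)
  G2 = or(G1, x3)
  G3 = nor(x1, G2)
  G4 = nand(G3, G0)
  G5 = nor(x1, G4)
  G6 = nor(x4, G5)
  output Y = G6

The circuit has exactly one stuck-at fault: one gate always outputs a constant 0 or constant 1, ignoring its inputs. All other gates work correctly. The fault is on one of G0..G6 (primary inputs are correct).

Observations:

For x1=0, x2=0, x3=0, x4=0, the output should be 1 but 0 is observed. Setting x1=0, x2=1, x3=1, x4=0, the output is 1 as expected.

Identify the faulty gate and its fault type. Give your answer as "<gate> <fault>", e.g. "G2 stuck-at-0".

G0 stuck-at-1

Fault-free values for test 1 (x1=0, x2=0, x3=0, x4=0): G0=0, G1=1, G2=1, G3=0, G4=1, G5=0, G6=1, giving Y=1. Observed 0.
Test 1: faults giving observed 0 are {G0 stuck-at-1, G4 stuck-at-0, G5 stuck-at-1, G6 stuck-at-0}.
Test 2 (x1=0, x2=1, x3=1, x4=0): fault-free G0=1, G1=0, G2=1, G3=0, G4=1, G5=0, G6=1 → 1; observed 1. Eliminates G4 stuck-at-0, G5 stuck-at-1, G6 stuck-at-0.
Only G0 stuck-at-1 is consistent with every test.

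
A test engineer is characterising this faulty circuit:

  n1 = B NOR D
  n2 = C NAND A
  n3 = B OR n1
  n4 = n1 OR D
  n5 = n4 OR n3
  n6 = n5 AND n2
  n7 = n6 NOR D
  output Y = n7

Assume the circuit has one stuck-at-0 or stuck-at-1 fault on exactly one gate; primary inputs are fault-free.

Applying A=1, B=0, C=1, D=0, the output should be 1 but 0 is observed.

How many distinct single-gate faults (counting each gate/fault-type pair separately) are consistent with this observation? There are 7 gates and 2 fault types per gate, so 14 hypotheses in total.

Fault-free: n1=1, n2=0, n3=1, n4=1, n5=1, n6=0, n7=1 → 1. Observed 0.
  n1 stuck-at-0: output 1 ✗
  n1 stuck-at-1: output 1 ✗
  n2 stuck-at-0: output 1 ✗
  n2 stuck-at-1: output 0 ✓
  n3 stuck-at-0: output 1 ✗
  n3 stuck-at-1: output 1 ✗
  n4 stuck-at-0: output 1 ✗
  n4 stuck-at-1: output 1 ✗
  n5 stuck-at-0: output 1 ✗
  n5 stuck-at-1: output 1 ✗
  n6 stuck-at-0: output 1 ✗
  n6 stuck-at-1: output 0 ✓
  n7 stuck-at-0: output 0 ✓
  n7 stuck-at-1: output 1 ✗
Consistent faults: {n2 stuck-at-1, n6 stuck-at-1, n7 stuck-at-0} — 3 in all.

3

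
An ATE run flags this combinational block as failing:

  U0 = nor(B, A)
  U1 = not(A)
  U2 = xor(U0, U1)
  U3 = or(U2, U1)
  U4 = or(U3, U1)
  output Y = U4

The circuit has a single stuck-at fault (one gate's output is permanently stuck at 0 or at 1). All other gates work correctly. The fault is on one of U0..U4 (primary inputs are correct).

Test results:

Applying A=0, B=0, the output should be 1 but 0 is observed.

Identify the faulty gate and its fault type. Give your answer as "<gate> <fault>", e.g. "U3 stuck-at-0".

Fault-free values for test 1 (A=0, B=0): U0=1, U1=1, U2=0, U3=1, U4=1, giving Y=1. Observed 0.
Test 1: faults giving observed 0 are {U4 stuck-at-0}.
Only U4 stuck-at-0 is consistent with every test.

U4 stuck-at-0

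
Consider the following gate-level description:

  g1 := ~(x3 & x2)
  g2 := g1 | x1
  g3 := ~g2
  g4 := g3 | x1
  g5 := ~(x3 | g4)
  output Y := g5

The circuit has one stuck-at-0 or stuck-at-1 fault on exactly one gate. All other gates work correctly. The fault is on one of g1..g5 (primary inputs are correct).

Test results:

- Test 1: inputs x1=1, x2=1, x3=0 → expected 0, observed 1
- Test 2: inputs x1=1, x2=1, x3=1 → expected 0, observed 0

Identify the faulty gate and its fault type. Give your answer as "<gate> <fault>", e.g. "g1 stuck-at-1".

g4 stuck-at-0

Fault-free values for test 1 (x1=1, x2=1, x3=0): g1=1, g2=1, g3=0, g4=1, g5=0, giving Y=0. Observed 1.
Test 1: faults giving observed 1 are {g4 stuck-at-0, g5 stuck-at-1}.
Test 2 (x1=1, x2=1, x3=1): fault-free g1=0, g2=1, g3=0, g4=1, g5=0 → 0; observed 0. Eliminates g5 stuck-at-1.
Only g4 stuck-at-0 is consistent with every test.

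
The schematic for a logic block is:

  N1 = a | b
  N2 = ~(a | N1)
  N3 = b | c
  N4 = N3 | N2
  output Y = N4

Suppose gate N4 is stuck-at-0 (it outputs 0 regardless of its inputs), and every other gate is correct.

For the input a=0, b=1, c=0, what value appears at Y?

Propagate with N4 forced: N1=1, N2=0, N3=1, N4=0 [stuck-at-0].
So Y = 0. (Without the fault it would be 1.)

0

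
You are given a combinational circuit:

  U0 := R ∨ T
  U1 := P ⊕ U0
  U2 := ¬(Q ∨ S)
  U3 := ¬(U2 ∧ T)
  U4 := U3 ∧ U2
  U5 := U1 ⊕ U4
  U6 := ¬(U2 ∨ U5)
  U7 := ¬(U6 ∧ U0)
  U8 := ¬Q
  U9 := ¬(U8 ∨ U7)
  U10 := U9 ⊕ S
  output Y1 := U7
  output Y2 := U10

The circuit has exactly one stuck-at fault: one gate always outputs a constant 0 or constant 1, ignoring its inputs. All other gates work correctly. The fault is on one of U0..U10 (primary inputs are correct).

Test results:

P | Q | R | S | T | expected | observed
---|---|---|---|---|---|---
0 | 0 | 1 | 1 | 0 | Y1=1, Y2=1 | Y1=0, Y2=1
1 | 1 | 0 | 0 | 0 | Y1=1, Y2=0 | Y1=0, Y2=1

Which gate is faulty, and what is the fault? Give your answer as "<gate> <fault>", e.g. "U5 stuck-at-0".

U7 stuck-at-0

Fault-free values for test 1 (P=0, Q=0, R=1, S=1, T=0): U0=1, U1=1, U2=0, U3=1, U4=0, U5=1, U6=0, U7=1, U8=1, U9=0, U10=1, giving Y1=1, Y2=1. Observed Y1=0, Y2=1.
Test 1: faults giving observed Y1=0, Y2=1 are {U1 stuck-at-0, U4 stuck-at-1, U5 stuck-at-0, U6 stuck-at-1, U7 stuck-at-0}.
Test 2 (P=1, Q=1, R=0, S=0, T=0): fault-free U0=0, U1=1, U2=0, U3=1, U4=0, U5=1, U6=0, U7=1, U8=0, U9=0, U10=0 → Y1=1, Y2=0; observed Y1=0, Y2=1. Eliminates U1 stuck-at-0, U4 stuck-at-1, U5 stuck-at-0, U6 stuck-at-1.
Only U7 stuck-at-0 is consistent with every test.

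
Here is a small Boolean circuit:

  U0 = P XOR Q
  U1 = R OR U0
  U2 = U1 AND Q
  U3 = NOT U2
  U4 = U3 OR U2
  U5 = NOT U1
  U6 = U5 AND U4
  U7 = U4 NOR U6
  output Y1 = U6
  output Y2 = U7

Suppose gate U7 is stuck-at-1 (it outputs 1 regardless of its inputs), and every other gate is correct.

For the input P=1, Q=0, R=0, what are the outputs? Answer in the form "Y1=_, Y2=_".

Propagate with U7 forced: U0=1, U1=1, U2=0, U3=1, U4=1, U5=0, U6=0, U7=1 [stuck-at-1].
So the outputs are Y1=0, Y2=1. (Without the fault they would be Y1=0, Y2=0.)

Y1=0, Y2=1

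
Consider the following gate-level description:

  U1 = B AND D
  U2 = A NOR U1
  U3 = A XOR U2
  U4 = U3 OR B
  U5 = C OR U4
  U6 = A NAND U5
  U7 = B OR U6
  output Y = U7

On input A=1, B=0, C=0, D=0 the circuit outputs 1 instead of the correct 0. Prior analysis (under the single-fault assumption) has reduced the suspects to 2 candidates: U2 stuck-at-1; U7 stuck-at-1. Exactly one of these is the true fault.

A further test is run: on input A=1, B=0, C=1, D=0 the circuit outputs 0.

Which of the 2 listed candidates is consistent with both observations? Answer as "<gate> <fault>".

Evaluate each candidate on input A=1, B=0, C=1, D=0:
  U2 stuck-at-1: U1=0, U2=1 [stuck-at-1], U3=0, U4=0, U5=1, U6=0, U7=0 → 0 — matches
  U7 stuck-at-1: U1=0, U2=0, U3=1, U4=1, U5=1, U6=0, U7=1 [stuck-at-1] → 1 — eliminated
Only U2 stuck-at-1 reproduces the observed 0.

U2 stuck-at-1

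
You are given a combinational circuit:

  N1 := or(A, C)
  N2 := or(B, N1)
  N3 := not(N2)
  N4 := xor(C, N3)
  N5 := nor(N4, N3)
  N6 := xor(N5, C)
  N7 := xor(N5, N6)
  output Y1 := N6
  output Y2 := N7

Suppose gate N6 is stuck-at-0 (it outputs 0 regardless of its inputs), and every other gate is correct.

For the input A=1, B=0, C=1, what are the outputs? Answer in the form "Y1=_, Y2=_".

Propagate with N6 forced: N1=1, N2=1, N3=0, N4=1, N5=0, N6=0 [stuck-at-0], N7=0.
So the outputs are Y1=0, Y2=0. (Without the fault they would be Y1=1, Y2=1.)

Y1=0, Y2=0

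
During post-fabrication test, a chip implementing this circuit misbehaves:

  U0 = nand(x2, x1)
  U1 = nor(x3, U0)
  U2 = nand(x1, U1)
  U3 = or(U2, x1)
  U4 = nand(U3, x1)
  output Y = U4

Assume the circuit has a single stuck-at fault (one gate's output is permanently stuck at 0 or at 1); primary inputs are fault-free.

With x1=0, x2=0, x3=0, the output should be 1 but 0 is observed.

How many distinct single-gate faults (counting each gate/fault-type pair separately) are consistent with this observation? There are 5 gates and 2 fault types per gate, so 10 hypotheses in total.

1

Fault-free: U0=1, U1=0, U2=1, U3=1, U4=1 → 1. Observed 0.
  U0 stuck-at-0: output 1 ✗
  U0 stuck-at-1: output 1 ✗
  U1 stuck-at-0: output 1 ✗
  U1 stuck-at-1: output 1 ✗
  U2 stuck-at-0: output 1 ✗
  U2 stuck-at-1: output 1 ✗
  U3 stuck-at-0: output 1 ✗
  U3 stuck-at-1: output 1 ✗
  U4 stuck-at-0: output 0 ✓
  U4 stuck-at-1: output 1 ✗
Consistent faults: {U4 stuck-at-0} — 1 in all.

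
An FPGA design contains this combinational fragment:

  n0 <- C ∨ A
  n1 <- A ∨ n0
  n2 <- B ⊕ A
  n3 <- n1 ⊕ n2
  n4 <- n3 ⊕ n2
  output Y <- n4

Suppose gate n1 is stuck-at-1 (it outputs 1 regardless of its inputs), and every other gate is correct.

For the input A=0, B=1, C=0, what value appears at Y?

1

Propagate with n1 forced: n0=0, n1=1 [stuck-at-1], n2=1, n3=0, n4=1.
So Y = 1. (Without the fault it would be 0.)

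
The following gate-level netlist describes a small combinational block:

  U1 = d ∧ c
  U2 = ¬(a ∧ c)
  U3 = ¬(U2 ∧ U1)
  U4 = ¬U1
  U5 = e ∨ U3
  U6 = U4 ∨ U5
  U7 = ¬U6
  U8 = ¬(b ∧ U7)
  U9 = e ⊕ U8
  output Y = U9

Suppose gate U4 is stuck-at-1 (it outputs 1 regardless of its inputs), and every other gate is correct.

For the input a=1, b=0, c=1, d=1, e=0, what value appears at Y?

1

Propagate with U4 forced: U1=1, U2=0, U3=1, U4=1 [stuck-at-1], U5=1, U6=1, U7=0, U8=1, U9=1.
So Y = 1. (Same as the fault-free value — the fault is masked on this input.)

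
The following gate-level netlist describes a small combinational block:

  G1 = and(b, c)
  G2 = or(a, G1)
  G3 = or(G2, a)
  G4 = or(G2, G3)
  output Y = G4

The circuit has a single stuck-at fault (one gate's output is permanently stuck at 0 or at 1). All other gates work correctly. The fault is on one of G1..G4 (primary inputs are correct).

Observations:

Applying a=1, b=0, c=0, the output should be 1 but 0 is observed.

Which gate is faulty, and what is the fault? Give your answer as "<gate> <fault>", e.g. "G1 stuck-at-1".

Fault-free values for test 1 (a=1, b=0, c=0): G1=0, G2=1, G3=1, G4=1, giving Y=1. Observed 0.
Test 1: faults giving observed 0 are {G4 stuck-at-0}.
Only G4 stuck-at-0 is consistent with every test.

G4 stuck-at-0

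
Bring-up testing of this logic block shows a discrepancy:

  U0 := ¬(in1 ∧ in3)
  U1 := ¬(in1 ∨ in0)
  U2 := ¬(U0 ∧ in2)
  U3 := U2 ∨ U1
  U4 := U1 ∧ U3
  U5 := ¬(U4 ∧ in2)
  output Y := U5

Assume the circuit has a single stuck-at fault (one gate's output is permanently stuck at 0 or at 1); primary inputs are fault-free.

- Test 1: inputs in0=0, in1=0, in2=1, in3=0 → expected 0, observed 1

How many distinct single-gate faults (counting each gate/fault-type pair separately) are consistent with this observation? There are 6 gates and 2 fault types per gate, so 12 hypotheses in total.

4

Fault-free: U0=1, U1=1, U2=0, U3=1, U4=1, U5=0 → 0. Observed 1.
  U0 stuck-at-0: output 0 ✗
  U0 stuck-at-1: output 0 ✗
  U1 stuck-at-0: output 1 ✓
  U1 stuck-at-1: output 0 ✗
  U2 stuck-at-0: output 0 ✗
  U2 stuck-at-1: output 0 ✗
  U3 stuck-at-0: output 1 ✓
  U3 stuck-at-1: output 0 ✗
  U4 stuck-at-0: output 1 ✓
  U4 stuck-at-1: output 0 ✗
  U5 stuck-at-0: output 0 ✗
  U5 stuck-at-1: output 1 ✓
Consistent faults: {U1 stuck-at-0, U3 stuck-at-0, U4 stuck-at-0, U5 stuck-at-1} — 4 in all.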